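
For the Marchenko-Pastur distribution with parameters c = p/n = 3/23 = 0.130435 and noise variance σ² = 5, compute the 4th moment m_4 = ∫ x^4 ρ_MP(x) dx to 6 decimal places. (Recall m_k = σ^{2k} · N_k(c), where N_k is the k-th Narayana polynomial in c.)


E[X⁴] = σ⁸ (1 + 6c + 6c² + c³) (fourth MP moment). With σ² = 5 (so σ⁸ = 625) and c = 3/23 = 0.130435: E[X⁴] = 625 · (1 + 6·0.130435 + 6·(0.130435)² + (0.130435)³) = 625 · 1.886907.

So E[X^4] = 1179.317005.


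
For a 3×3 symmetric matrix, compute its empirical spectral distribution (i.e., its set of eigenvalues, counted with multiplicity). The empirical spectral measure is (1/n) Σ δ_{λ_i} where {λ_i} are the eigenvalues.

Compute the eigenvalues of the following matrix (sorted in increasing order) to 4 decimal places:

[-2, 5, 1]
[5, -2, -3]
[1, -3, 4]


Since M is real symmetric, all three eigenvalues are real; they are the roots of det(λI − M) = λ³ − (tr M) λ² + s λ − det M, where s is the sum of the principal 2×2 minors.
tr M = -2 + (-2) + 4 = 0.
s = ((-2)·(-2) − 5²) + ((-2)·4 − 1²) + ((-2)·4 − (-3)²) = -21 + (-9) + (-17) = -47.
det M (expand along row 1) = (-2)·(-17) − 5·23 + 1·(-13) = -94.
Characteristic polynomial: λ³ − 47λ + 94 = 0.
Substitute λ = y + (tr M)/3 = y + 0.000000 to remove the quadratic term: y³ + p·y + q = 0 with p = s − (tr M)²/3 = -47.000000 and q = −2(tr M)³/27 + (tr M)·s/3 − det M = 94.000000.
Three real roots ⇒ use the trigonometric (Viète) form: r = 2√(−p/3) = 7.916228, φ = arccos(3q/(p·r)) = arccos(-0.757937) = 2.430941 rad.
y_k = r·cos(φ/3 − 2πk/3) for k = 0, 1, 2 gives y = 5.456429, 2.238730, -7.695159.
λ_k = y_k + 0.000000 gives λ = 5.4564, 2.2387, -7.6952 (check: the sum is 0.0000 = tr M).

Eigenvalues sorted in increasing order: [-7.6952, 2.2387, 5.4564].


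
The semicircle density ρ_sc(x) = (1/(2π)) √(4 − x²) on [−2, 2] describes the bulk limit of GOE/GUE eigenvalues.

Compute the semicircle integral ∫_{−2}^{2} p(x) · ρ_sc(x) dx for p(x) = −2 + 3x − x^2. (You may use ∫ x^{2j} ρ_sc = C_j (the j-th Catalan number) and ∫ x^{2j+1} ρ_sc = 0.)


Write p(x) = Σ a_i x^i, split into monomials and integrate each against ρ_sc separately.
Using ∫ x^{2j} ρ_sc = C_j = (1/(j+1)) C(2j, j) (Catalan numbers) and ∫ x^{2j+1} ρ_sc = 0 (odd monomials vanish by symmetry):
  i = 0 (even): a_0 · C_{0} = -2 · 1 = -2
  i = 1 (odd): ∫ x^1 ρ_sc = 0 (vanishes)
  i = 2 (even): a_2 · C_{1} = -1 · 1 = -1

Summing the contributions: ∫_{−2}^{2} p(x) ρ_sc(x) dx = (-2) + (-1) = -3.


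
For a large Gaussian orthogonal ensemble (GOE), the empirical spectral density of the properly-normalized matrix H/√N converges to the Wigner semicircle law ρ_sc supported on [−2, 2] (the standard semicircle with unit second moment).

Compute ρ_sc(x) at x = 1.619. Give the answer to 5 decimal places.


ρ_sc(x) = (1/(2π)) √(4 − x²). With x = 1.619:
  4 − x² = 4 − (1.619)² = 4 − 2.621161 = 1.378839.
  √(4 − x²) = 1.174240.
  1/(2π) = 0.159155.
  ρ_sc(1.619) = 0.159155 · 1.174240 = 0.186886.

Rounded to 5 decimal places: ρ_sc(1.619) ≈ 0.18689.


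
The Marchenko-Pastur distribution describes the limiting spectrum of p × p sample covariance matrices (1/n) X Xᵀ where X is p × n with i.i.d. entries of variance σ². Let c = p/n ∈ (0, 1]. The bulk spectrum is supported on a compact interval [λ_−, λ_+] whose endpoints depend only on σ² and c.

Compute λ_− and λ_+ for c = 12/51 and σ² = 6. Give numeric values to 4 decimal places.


c = 12/51 = 0.235294; √c = 0.485071.
λ_− = σ² (1 − √c)² = 6 · (1 − 0.485071)² = 6 · (0.514929)² = 1.590910.
λ_+ = σ² (1 + √c)² = 6 · (1 + 0.485071)² = 6 · (1.485071)² = 13.232620.

Rounded to 4 decimal places: λ_− ≈ 1.5909, λ_+ ≈ 13.2326.


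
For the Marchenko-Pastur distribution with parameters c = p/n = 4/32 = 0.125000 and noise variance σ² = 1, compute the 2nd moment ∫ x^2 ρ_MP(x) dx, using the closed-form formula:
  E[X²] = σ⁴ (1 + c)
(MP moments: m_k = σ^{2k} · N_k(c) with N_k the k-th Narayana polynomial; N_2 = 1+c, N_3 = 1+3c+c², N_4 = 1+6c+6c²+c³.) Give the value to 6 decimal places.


E[X²] = σ⁴ (1 + c) (second MP moment). With σ² = 1 (so σ⁴ = 1) and c = 4/32 = 0.125000: E[X²] = 1 · (1 + 0.125000) = 1 · 1.125000.

So E[X^2] = 1.125000.


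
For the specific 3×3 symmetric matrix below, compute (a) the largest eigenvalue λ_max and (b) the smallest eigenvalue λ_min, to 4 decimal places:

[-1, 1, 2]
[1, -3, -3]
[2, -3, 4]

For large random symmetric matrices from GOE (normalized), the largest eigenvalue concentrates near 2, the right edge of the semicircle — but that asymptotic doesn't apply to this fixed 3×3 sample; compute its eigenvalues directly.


Since M is real symmetric, all three eigenvalues are real; they are the roots of det(λI − M) = λ³ − (tr M) λ² + s λ − det M, where s is the sum of the principal 2×2 minors.
tr M = -1 + (-3) + 4 = 0.
s = ((-1)·(-3) − 1²) + ((-1)·4 − 2²) + ((-3)·4 − (-3)²) = 2 + (-8) + (-21) = -27.
det M (expand along row 1) = (-1)·(-21) − 1·10 + 2·3 = 17.
Characteristic polynomial: λ³ − 27λ − 17 = 0.
Substitute λ = y + (tr M)/3 = y + 0.000000 to remove the quadratic term: y³ + p·y + q = 0 with p = s − (tr M)²/3 = -27.000000 and q = −2(tr M)³/27 + (tr M)·s/3 − det M = -17.000000.
Three real roots ⇒ use the trigonometric (Viète) form: r = 2√(−p/3) = 6.000000, φ = arccos(3q/(p·r)) = arccos(0.314815) = 1.250535 rad.
y_k = r·cos(φ/3 − 2πk/3) for k = 0, 1, 2 gives y = 5.486225, -0.639307, -4.846918.
λ_k = y_k + 0.000000 gives λ = 5.4862, -0.6393, -4.8469 (check: the sum is 0.0000 = tr M).

Hence λ_max = 5.4862 and λ_min = -4.8469.


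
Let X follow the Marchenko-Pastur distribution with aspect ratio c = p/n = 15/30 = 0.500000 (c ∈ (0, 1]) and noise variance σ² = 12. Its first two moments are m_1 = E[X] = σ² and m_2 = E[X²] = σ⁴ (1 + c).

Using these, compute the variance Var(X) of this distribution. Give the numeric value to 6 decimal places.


m_1 = E[X] = σ² = 12, so m_1² = 144.
m_2 = E[X²] = σ⁴ (1 + c) = 144 · (1 + 0.500000) = 144 · 1.500000 = 216.000000.
(Note m_2 − m_1² simplifies to c · σ⁴ = 0.500000 · 144.)

Var(X) = m_2 − m_1² = 216.000000 − 144 = 72.000000.


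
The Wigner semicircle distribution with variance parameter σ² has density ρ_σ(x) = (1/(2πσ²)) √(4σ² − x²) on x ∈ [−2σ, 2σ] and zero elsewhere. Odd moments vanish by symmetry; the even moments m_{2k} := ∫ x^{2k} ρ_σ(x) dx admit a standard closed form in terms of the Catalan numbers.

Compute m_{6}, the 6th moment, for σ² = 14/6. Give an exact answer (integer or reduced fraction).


By the scaled semicircle moment identity, m_{2k} = σ^{2k} · C_k with k = 3.
C_3 = (1/(k+1)) · C(2k, k) = (1/4) · C(6, 3) = (1/4) · 20 = 5.
σ^{2k} = (σ²)^k = (14/6)^3 = 343/27.

Therefore m_{6} = σ^{6} · C_3 = (343/27) · 5 = 1715/27.


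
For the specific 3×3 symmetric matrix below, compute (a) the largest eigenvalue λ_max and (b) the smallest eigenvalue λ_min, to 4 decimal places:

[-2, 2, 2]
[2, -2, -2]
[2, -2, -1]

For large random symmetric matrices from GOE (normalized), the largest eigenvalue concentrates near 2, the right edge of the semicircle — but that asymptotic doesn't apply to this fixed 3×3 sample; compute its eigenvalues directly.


Since M is real symmetric, all three eigenvalues are real; they are the roots of det(λI − M) = λ³ − (tr M) λ² + s λ − det M, where s is the sum of the principal 2×2 minors.
tr M = -2 + (-2) + (-1) = -5.
s = ((-2)·(-2) − 2²) + ((-2)·(-1) − 2²) + ((-2)·(-1) − (-2)²) = 0 + (-2) + (-2) = -4.
det M (expand along row 1) = (-2)·(-2) − 2·2 + 2·0 = 0.
Characteristic polynomial: λ³ + 5λ² − 4λ = 0.
Substitute λ = y + (tr M)/3 = y − 1.666667 to remove the quadratic term: y³ + p·y + q = 0 with p = s − (tr M)²/3 = -12.333333 and q = −2(tr M)³/27 + (tr M)·s/3 − det M = 15.925926.
Three real roots ⇒ use the trigonometric (Viète) form: r = 2√(−p/3) = 4.055175, φ = arccos(3q/(p·r)) = arccos(-0.955291) = 2.841440 rad.
y_k = r·cos(φ/3 − 2πk/3) for k = 0, 1, 2 gives y = 2.368229, 1.666667, -4.034895.
λ_k = y_k − 1.666667 gives λ = 0.7016, 0.0000, -5.7016 (check: the sum is -5.0000 = tr M).

Hence λ_max = 0.7016 and λ_min = -5.7016.


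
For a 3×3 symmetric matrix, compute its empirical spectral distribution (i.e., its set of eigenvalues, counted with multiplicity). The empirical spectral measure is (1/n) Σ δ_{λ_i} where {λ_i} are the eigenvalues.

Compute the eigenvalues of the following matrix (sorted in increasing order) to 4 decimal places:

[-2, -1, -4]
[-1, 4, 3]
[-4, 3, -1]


Since M is real symmetric, all three eigenvalues are real; they are the roots of det(λI − M) = λ³ − (tr M) λ² + s λ − det M, where s is the sum of the principal 2×2 minors.
tr M = -2 + 4 + (-1) = 1.
s = ((-2)·4 − (-1)²) + ((-2)·(-1) − (-4)²) + (4·(-1) − 3²) = -9 + (-14) + (-13) = -36.
det M (expand along row 1) = (-2)·(-13) − (-1)·13 + (-4)·13 = -13.
Characteristic polynomial: λ³ − λ² − 36λ + 13 = 0.
Substitute λ = y + (tr M)/3 = y + 0.333333 to remove the quadratic term: y³ + p·y + q = 0 with p = s − (tr M)²/3 = -36.333333 and q = −2(tr M)³/27 + (tr M)·s/3 − det M = 0.925926.
Three real roots ⇒ use the trigonometric (Viète) form: r = 2√(−p/3) = 6.960204, φ = arccos(3q/(p·r)) = arccos(-0.010984) = 1.581781 rad.
y_k = r·cos(φ/3 − 2πk/3) for k = 0, 1, 2 gives y = 6.014931, 0.025485, -6.040416.
λ_k = y_k + 0.333333 gives λ = 6.3483, 0.3588, -5.7071 (check: the sum is 1.0000 = tr M).

Eigenvalues sorted in increasing order: [-5.7071, 0.3588, 6.3483].


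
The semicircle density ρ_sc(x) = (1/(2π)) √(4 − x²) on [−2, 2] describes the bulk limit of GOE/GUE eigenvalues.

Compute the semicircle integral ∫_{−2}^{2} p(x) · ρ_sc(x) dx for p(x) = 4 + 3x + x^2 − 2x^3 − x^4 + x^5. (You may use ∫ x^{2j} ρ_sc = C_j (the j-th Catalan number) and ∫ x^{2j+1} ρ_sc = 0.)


Write p(x) = Σ a_i x^i, split into monomials and integrate each against ρ_sc separately.
Using ∫ x^{2j} ρ_sc = C_j = (1/(j+1)) C(2j, j) (Catalan numbers) and ∫ x^{2j+1} ρ_sc = 0 (odd monomials vanish by symmetry):
  i = 0 (even): a_0 · C_{0} = 4 · 1 = 4
  i = 1 (odd): ∫ x^1 ρ_sc = 0 (vanishes)
  i = 2 (even): a_2 · C_{1} = 1 · 1 = 1
  i = 3 (odd): ∫ x^3 ρ_sc = 0 (vanishes)
  i = 4 (even): a_4 · C_{2} = -1 · 2 = -2
  i = 5 (odd): ∫ x^5 ρ_sc = 0 (vanishes)

Summing the contributions: ∫_{−2}^{2} p(x) ρ_sc(x) dx = 4 + 1 + (-2) = 3.


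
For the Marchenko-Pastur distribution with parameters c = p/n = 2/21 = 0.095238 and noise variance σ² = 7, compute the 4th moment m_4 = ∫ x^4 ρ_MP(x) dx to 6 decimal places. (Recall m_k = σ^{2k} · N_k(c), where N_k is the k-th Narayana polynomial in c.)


E[X⁴] = σ⁸ (1 + 6c + 6c² + c³) (fourth MP moment). With σ² = 7 (so σ⁸ = 2401) and c = 2/21 = 0.095238: E[X⁴] = 2401 · (1 + 6·0.095238 + 6·(0.095238)² + (0.095238)³) = 2401 · 1.626714.

So E[X^4] = 3905.740741.


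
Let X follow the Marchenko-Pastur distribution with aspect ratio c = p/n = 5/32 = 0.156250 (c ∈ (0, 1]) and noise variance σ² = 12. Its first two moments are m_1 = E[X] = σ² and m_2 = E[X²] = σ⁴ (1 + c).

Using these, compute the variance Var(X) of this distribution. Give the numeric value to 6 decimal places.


m_1 = E[X] = σ² = 12, so m_1² = 144.
m_2 = E[X²] = σ⁴ (1 + c) = 144 · (1 + 0.156250) = 144 · 1.156250 = 166.500000.
(Note m_2 − m_1² simplifies to c · σ⁴ = 0.156250 · 144.)

Var(X) = m_2 − m_1² = 166.500000 − 144 = 22.500000.


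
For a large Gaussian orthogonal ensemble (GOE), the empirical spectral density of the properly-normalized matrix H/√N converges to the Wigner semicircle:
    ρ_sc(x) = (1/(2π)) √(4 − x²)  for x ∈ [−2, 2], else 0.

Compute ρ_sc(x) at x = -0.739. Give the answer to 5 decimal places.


ρ_sc(x) = (1/(2π)) √(4 − x²). With x = -0.739:
  4 − x² = 4 − (-0.739)² = 4 − 0.546121 = 3.453879.
  √(4 − x²) = 1.858461.
  1/(2π) = 0.159155.
  ρ_sc(-0.739) = 0.159155 · 1.858461 = 0.295783.

Rounded to 5 decimal places: ρ_sc(-0.739) ≈ 0.29578.


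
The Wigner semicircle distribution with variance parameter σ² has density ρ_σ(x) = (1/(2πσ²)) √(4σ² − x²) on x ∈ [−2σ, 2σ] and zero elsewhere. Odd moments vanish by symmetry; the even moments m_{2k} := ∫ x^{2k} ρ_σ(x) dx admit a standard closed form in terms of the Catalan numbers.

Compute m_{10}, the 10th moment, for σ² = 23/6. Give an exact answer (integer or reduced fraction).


By the scaled semicircle moment identity, m_{2k} = σ^{2k} · C_k with k = 5.
C_5 = (1/(k+1)) · C(2k, k) = (1/6) · C(10, 5) = (1/6) · 252 = 42.
σ^{2k} = (σ²)^k = (23/6)^5 = 6436343/7776.

Therefore m_{10} = σ^{10} · C_5 = (6436343/7776) · 42 = 45054401/1296.


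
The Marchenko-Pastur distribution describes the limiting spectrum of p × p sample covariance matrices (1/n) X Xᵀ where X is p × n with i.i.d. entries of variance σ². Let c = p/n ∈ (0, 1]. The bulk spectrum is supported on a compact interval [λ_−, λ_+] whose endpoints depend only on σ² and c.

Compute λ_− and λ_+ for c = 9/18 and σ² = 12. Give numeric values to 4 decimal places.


c = 9/18 = 0.500000; √c = 0.707107.
λ_− = σ² (1 − √c)² = 12 · (1 − 0.707107)² = 12 · (0.292893)² = 1.029437.
λ_+ = σ² (1 + √c)² = 12 · (1 + 0.707107)² = 12 · (1.707107)² = 34.970563.

Rounded to 4 decimal places: λ_− ≈ 1.0294, λ_+ ≈ 34.9706.


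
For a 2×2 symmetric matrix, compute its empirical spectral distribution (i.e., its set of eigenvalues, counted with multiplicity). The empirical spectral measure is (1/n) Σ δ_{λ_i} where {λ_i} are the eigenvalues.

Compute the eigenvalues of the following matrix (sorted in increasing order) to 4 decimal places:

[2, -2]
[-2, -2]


Since M is real symmetric, both eigenvalues are real; they are the roots of det(λI − M) = λ² − (tr M) λ + det M.
tr M = 2 + (-2) = 0.
det M = 2·(-2) − (-2)² = -4 − 4 = -8.
Characteristic polynomial: λ² − 8 = 0.
Discriminant Δ = (tr M)² − 4·det M = 0 − (-32) = 32; √Δ = 5.656854.
λ = (tr M ± √Δ)/2 = (0 ± 5.656854)/2, giving (tr M − √Δ)/2 = -2.8284 and (tr M + √Δ)/2 = 2.8284.

Eigenvalues sorted in increasing order: [-2.8284, 2.8284].


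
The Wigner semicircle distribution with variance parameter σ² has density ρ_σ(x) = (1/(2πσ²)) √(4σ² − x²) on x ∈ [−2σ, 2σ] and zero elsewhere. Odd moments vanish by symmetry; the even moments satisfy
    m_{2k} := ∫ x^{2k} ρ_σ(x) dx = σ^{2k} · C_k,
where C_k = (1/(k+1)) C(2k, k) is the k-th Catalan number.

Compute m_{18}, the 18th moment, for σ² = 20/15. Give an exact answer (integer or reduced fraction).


By the scaled semicircle moment identity, m_{2k} = σ^{2k} · C_k with k = 9.
C_9 = (1/(k+1)) · C(2k, k) = (1/10) · C(18, 9) = (1/10) · 48620 = 4862.
σ^{2k} = (σ²)^k = (20/15)^9 = 262144/19683.

Therefore m_{18} = σ^{18} · C_9 = (262144/19683) · 4862 = 1274544128/19683.


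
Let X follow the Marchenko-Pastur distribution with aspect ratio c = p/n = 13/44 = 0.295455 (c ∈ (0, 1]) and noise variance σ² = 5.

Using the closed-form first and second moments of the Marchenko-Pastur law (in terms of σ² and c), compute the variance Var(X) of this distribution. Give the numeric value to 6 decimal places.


Recall the MP moments m_1 = E[X] = σ² and m_2 = E[X²] = σ⁴ (1 + c).
m_1 = E[X] = σ² = 5, so m_1² = 25.
m_2 = E[X²] = σ⁴ (1 + c) = 25 · (1 + 0.295455) = 25 · 1.295455 = 32.386364.
(Note m_2 − m_1² simplifies to c · σ⁴ = 0.295455 · 25.)

Var(X) = m_2 − m_1² = 32.386364 − 25 = 7.386364.


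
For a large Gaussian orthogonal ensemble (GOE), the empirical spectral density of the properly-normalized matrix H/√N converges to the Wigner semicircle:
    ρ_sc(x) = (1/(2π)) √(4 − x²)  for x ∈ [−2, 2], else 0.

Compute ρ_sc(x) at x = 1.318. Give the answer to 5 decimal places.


ρ_sc(x) = (1/(2π)) √(4 − x²). With x = 1.318:
  4 − x² = 4 − (1.318)² = 4 − 1.737124 = 2.262876.
  √(4 − x²) = 1.504286.
  1/(2π) = 0.159155.
  ρ_sc(1.318) = 0.159155 · 1.504286 = 0.239415.

Rounded to 5 decimal places: ρ_sc(1.318) ≈ 0.23941.


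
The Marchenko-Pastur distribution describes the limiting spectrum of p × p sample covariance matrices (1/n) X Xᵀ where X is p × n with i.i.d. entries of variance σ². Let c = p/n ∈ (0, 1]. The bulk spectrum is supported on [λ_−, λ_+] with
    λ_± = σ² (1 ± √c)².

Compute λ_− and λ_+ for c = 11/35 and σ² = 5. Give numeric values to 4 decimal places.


c = 11/35 = 0.314286; √c = 0.560612.
λ_− = σ² (1 − √c)² = 5 · (1 − 0.560612)² = 5 · (0.439388)² = 0.965309.
λ_+ = σ² (1 + √c)² = 5 · (1 + 0.560612)² = 5 · (1.560612)² = 12.177548.

Rounded to 4 decimal places: λ_− ≈ 0.9653, λ_+ ≈ 12.1775.


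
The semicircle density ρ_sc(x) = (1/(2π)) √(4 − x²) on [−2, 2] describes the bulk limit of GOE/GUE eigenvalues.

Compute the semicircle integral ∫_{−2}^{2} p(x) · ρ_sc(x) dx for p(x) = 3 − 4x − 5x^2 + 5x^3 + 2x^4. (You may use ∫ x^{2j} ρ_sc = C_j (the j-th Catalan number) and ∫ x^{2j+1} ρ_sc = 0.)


Write p(x) = Σ a_i x^i, split into monomials and integrate each against ρ_sc separately.
Using ∫ x^{2j} ρ_sc = C_j = (1/(j+1)) C(2j, j) (Catalan numbers) and ∫ x^{2j+1} ρ_sc = 0 (odd monomials vanish by symmetry):
  i = 0 (even): a_0 · C_{0} = 3 · 1 = 3
  i = 1 (odd): ∫ x^1 ρ_sc = 0 (vanishes)
  i = 2 (even): a_2 · C_{1} = -5 · 1 = -5
  i = 3 (odd): ∫ x^3 ρ_sc = 0 (vanishes)
  i = 4 (even): a_4 · C_{2} = 2 · 2 = 4

Summing the contributions: ∫_{−2}^{2} p(x) ρ_sc(x) dx = 3 + (-5) + 4 = 2.


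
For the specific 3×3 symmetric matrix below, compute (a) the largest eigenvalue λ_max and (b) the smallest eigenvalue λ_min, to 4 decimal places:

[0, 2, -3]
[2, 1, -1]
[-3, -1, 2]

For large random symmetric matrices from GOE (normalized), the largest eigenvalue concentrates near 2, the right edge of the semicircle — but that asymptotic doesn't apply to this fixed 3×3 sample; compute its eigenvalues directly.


Since M is real symmetric, all three eigenvalues are real; they are the roots of det(λI − M) = λ³ − (tr M) λ² + s λ − det M, where s is the sum of the principal 2×2 minors.
tr M = 0 + 1 + 2 = 3.
s = (0·1 − 2²) + (0·2 − (-3)²) + (1·2 − (-1)²) = -4 + (-9) + 1 = -12.
det M (expand along row 1) = 0·1 − 2·1 + (-3)·1 = -5.
Characteristic polynomial: λ³ − 3λ² − 12λ + 5 = 0.
Substitute λ = y + (tr M)/3 = y + 1.000000 to remove the quadratic term: y³ + p·y + q = 0 with p = s − (tr M)²/3 = -15.000000 and q = −2(tr M)³/27 + (tr M)·s/3 − det M = -9.000000.
Three real roots ⇒ use the trigonometric (Viète) form: r = 2√(−p/3) = 4.472136, φ = arccos(3q/(p·r)) = arccos(0.402492) = 1.156559 rad.
y_k = r·cos(φ/3 − 2πk/3) for k = 0, 1, 2 gives y = 4.143895, -0.615549, -3.528347.
λ_k = y_k + 1.000000 gives λ = 5.1439, 0.3845, -2.5283 (check: the sum is 3.0000 = tr M).

Hence λ_max = 5.1439 and λ_min = -2.5283.


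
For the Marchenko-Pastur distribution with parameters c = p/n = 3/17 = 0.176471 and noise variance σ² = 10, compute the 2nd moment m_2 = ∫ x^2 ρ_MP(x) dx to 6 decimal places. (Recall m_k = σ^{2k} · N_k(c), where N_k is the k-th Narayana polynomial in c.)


E[X²] = σ⁴ (1 + c) (second MP moment). With σ² = 10 (so σ⁴ = 100) and c = 3/17 = 0.176471: E[X²] = 100 · (1 + 0.176471) = 100 · 1.176471.

So E[X^2] = 117.647059.


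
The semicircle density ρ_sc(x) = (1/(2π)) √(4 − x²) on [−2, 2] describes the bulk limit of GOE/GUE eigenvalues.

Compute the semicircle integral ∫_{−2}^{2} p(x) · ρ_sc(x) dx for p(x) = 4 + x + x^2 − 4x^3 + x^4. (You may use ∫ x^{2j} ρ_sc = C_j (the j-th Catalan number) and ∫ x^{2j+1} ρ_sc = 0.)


Write p(x) = Σ a_i x^i, split into monomials and integrate each against ρ_sc separately.
Using ∫ x^{2j} ρ_sc = C_j = (1/(j+1)) C(2j, j) (Catalan numbers) and ∫ x^{2j+1} ρ_sc = 0 (odd monomials vanish by symmetry):
  i = 0 (even): a_0 · C_{0} = 4 · 1 = 4
  i = 1 (odd): ∫ x^1 ρ_sc = 0 (vanishes)
  i = 2 (even): a_2 · C_{1} = 1 · 1 = 1
  i = 3 (odd): ∫ x^3 ρ_sc = 0 (vanishes)
  i = 4 (even): a_4 · C_{2} = 1 · 2 = 2

Summing the contributions: ∫_{−2}^{2} p(x) ρ_sc(x) dx = 4 + 1 + 2 = 7.


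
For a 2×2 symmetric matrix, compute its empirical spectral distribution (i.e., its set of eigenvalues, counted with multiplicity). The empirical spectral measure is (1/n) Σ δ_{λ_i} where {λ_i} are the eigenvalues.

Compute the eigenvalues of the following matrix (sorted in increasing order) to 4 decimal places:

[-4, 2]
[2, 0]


Since M is real symmetric, both eigenvalues are real; they are the roots of det(λI − M) = λ² − (tr M) λ + det M.
tr M = -4 + 0 = -4.
det M = (-4)·0 − 2² = 0 − 4 = -4.
Characteristic polynomial: λ² + 4λ − 4 = 0.
Discriminant Δ = (tr M)² − 4·det M = 16 − (-16) = 32; √Δ = 5.656854.
λ = (tr M ± √Δ)/2 = (-4 ± 5.656854)/2, giving (tr M − √Δ)/2 = -4.8284 and (tr M + √Δ)/2 = 0.8284.

Eigenvalues sorted in increasing order: [-4.8284, 0.8284].


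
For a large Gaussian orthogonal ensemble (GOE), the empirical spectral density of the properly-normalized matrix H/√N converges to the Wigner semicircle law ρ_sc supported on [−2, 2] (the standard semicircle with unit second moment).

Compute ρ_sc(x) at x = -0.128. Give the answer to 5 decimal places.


ρ_sc(x) = (1/(2π)) √(4 − x²). With x = -0.128:
  4 − x² = 4 − (-0.128)² = 4 − 0.016384 = 3.983616.
  √(4 − x²) = 1.995900.
  1/(2π) = 0.159155.
  ρ_sc(-0.128) = 0.159155 · 1.995900 = 0.317657.

Rounded to 5 decimal places: ρ_sc(-0.128) ≈ 0.31766.


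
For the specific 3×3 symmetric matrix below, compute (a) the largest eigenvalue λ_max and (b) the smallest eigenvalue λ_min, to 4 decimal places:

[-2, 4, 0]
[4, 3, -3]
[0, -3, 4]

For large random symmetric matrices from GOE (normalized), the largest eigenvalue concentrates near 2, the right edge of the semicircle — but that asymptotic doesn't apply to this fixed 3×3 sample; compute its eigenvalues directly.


Since M is real symmetric, all three eigenvalues are real; they are the roots of det(λI − M) = λ³ − (tr M) λ² + s λ − det M, where s is the sum of the principal 2×2 minors.
tr M = -2 + 3 + 4 = 5.
s = ((-2)·3 − 4²) + ((-2)·4 − 0²) + (3·4 − (-3)²) = -22 + (-8) + 3 = -27.
det M (expand along row 1) = (-2)·3 − 4·16 + 0·(-12) = -70.
Characteristic polynomial: λ³ − 5λ² − 27λ + 70 = 0.
Substitute λ = y + (tr M)/3 = y + 1.666667 to remove the quadratic term: y³ + p·y + q = 0 with p = s − (tr M)²/3 = -35.333333 and q = −2(tr M)³/27 + (tr M)·s/3 − det M = 15.740741.
Three real roots ⇒ use the trigonometric (Viète) form: r = 2√(−p/3) = 6.863753, φ = arccos(3q/(p·r)) = arccos(-0.194715) = 1.766764 rad.
y_k = r·cos(φ/3 − 2πk/3) for k = 0, 1, 2 gives y = 5.707488, 0.448038, -6.155526.
λ_k = y_k + 1.666667 gives λ = 7.3742, 2.1147, -4.4889 (check: the sum is 5.0000 = tr M).

Hence λ_max = 7.3742 and λ_min = -4.4889.


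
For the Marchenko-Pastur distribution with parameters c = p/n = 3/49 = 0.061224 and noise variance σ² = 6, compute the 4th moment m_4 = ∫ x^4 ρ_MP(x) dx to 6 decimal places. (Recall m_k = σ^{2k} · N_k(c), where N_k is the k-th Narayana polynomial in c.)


E[X⁴] = σ⁸ (1 + 6c + 6c² + c³) (fourth MP moment). With σ² = 6 (so σ⁸ = 1296) and c = 3/49 = 0.061224: E[X⁴] = 1296 · (1 + 6·0.061224 + 6·(0.061224)² + (0.061224)³) = 1296 · 1.390067.

So E[X^4] = 1801.526915.


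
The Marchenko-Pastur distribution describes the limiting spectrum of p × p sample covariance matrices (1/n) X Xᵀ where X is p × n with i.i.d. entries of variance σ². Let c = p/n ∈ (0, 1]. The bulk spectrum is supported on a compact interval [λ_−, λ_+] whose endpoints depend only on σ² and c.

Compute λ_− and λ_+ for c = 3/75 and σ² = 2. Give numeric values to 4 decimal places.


c = 3/75 = 0.040000; √c = 0.200000.
λ_− = σ² (1 − √c)² = 2 · (1 − 0.200000)² = 2 · (0.800000)² = 1.280000.
λ_+ = σ² (1 + √c)² = 2 · (1 + 0.200000)² = 2 · (1.200000)² = 2.880000.

Rounded to 4 decimal places: λ_− ≈ 1.2800, λ_+ ≈ 2.8800.


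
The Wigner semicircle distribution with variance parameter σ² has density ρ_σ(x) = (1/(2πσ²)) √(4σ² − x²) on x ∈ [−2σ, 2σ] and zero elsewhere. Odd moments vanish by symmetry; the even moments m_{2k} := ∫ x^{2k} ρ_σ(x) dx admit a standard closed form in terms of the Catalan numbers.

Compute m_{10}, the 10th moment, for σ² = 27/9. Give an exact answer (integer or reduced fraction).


By the scaled semicircle moment identity, m_{2k} = σ^{2k} · C_k with k = 5.
C_5 = (1/(k+1)) · C(2k, k) = (1/6) · C(10, 5) = (1/6) · 252 = 42.
σ^{2k} = (σ²)^k = (27/9)^5 = 243.

Therefore m_{10} = σ^{10} · C_5 = 243 · 42 = 10206.


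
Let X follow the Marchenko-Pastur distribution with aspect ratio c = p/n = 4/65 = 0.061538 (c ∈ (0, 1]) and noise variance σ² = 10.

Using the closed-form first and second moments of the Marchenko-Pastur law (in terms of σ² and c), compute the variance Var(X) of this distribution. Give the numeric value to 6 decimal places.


Recall the MP moments m_1 = E[X] = σ² and m_2 = E[X²] = σ⁴ (1 + c).
m_1 = E[X] = σ² = 10, so m_1² = 100.
m_2 = E[X²] = σ⁴ (1 + c) = 100 · (1 + 0.061538) = 100 · 1.061538 = 106.153846.
(Note m_2 − m_1² simplifies to c · σ⁴ = 0.061538 · 100.)

Var(X) = m_2 − m_1² = 106.153846 − 100 = 6.153846.


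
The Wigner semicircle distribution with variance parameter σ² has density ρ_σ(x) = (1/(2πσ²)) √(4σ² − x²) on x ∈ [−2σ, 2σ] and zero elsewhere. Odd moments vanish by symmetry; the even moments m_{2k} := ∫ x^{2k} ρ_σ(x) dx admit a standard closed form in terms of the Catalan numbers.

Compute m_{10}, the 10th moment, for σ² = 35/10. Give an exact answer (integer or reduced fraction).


By the scaled semicircle moment identity, m_{2k} = σ^{2k} · C_k with k = 5.
C_5 = (1/(k+1)) · C(2k, k) = (1/6) · C(10, 5) = (1/6) · 252 = 42.
σ^{2k} = (σ²)^k = (35/10)^5 = 16807/32.

Therefore m_{10} = σ^{10} · C_5 = (16807/32) · 42 = 352947/16.


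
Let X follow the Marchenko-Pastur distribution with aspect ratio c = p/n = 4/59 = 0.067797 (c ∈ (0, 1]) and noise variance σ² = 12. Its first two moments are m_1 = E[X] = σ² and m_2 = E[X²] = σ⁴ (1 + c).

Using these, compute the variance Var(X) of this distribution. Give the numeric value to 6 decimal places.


m_1 = E[X] = σ² = 12, so m_1² = 144.
m_2 = E[X²] = σ⁴ (1 + c) = 144 · (1 + 0.067797) = 144 · 1.067797 = 153.762712.
(Note m_2 − m_1² simplifies to c · σ⁴ = 0.067797 · 144.)

Var(X) = m_2 − m_1² = 153.762712 − 144 = 9.762712.


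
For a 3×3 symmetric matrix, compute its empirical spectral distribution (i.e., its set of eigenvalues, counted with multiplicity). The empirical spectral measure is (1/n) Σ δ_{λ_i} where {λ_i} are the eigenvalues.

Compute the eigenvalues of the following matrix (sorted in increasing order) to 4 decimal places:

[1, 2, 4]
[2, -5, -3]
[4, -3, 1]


Since M is real symmetric, all three eigenvalues are real; they are the roots of det(λI − M) = λ³ − (tr M) λ² + s λ − det M, where s is the sum of the principal 2×2 minors.
tr M = 1 + (-5) + 1 = -3.
s = (1·(-5) − 2²) + (1·1 − 4²) + ((-5)·1 − (-3)²) = -9 + (-15) + (-14) = -38.
det M (expand along row 1) = 1·(-14) − 2·14 + 4·14 = 14.
Characteristic polynomial: λ³ + 3λ² − 38λ − 14 = 0.
Substitute λ = y + (tr M)/3 = y − 1.000000 to remove the quadratic term: y³ + p·y + q = 0 with p = s − (tr M)²/3 = -41.000000 and q = −2(tr M)³/27 + (tr M)·s/3 − det M = 26.000000.
Three real roots ⇒ use the trigonometric (Viète) form: r = 2√(−p/3) = 7.393691, φ = arccos(3q/(p·r)) = arccos(-0.257306) = 1.831029 rad.
y_k = r·cos(φ/3 − 2πk/3) for k = 0, 1, 2 gives y = 6.058771, 0.640557, -6.699327.
λ_k = y_k − 1.000000 gives λ = 5.0588, -0.3594, -7.6993 (check: the sum is -3.0000 = tr M).

Eigenvalues sorted in increasing order: [-7.6993, -0.3594, 5.0588].


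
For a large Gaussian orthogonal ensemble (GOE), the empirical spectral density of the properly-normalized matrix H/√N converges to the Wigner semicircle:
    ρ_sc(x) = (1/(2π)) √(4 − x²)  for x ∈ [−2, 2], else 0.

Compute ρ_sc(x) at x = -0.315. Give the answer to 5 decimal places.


ρ_sc(x) = (1/(2π)) √(4 − x²). With x = -0.315:
  4 − x² = 4 − (-0.315)² = 4 − 0.099225 = 3.900775.
  √(4 − x²) = 1.975038.
  1/(2π) = 0.159155.
  ρ_sc(-0.315) = 0.159155 · 1.975038 = 0.314337.

Rounded to 5 decimal places: ρ_sc(-0.315) ≈ 0.31434.


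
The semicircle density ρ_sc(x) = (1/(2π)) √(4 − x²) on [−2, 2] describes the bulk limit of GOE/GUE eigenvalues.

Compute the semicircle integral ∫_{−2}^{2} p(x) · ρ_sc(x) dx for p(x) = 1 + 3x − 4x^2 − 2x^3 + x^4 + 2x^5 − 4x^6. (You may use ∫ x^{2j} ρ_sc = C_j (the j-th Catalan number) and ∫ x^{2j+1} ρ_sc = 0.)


Write p(x) = Σ a_i x^i, split into monomials and integrate each against ρ_sc separately.
Using ∫ x^{2j} ρ_sc = C_j = (1/(j+1)) C(2j, j) (Catalan numbers) and ∫ x^{2j+1} ρ_sc = 0 (odd monomials vanish by symmetry):
  i = 0 (even): a_0 · C_{0} = 1 · 1 = 1
  i = 1 (odd): ∫ x^1 ρ_sc = 0 (vanishes)
  i = 2 (even): a_2 · C_{1} = -4 · 1 = -4
  i = 3 (odd): ∫ x^3 ρ_sc = 0 (vanishes)
  i = 4 (even): a_4 · C_{2} = 1 · 2 = 2
  i = 5 (odd): ∫ x^5 ρ_sc = 0 (vanishes)
  i = 6 (even): a_6 · C_{3} = -4 · 5 = -20

Summing the contributions: ∫_{−2}^{2} p(x) ρ_sc(x) dx = 1 + (-4) + 2 + (-20) = -21.


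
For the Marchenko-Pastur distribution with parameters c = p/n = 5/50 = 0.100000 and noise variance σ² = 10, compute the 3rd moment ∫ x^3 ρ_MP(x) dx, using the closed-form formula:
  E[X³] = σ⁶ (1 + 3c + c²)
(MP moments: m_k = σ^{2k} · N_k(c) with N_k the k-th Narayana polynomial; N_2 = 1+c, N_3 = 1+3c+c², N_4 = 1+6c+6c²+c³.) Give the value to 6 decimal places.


E[X³] = σ⁶ (1 + 3c + c²) (third MP moment). With σ² = 10 (so σ⁶ = 1000) and c = 5/50 = 0.100000: E[X³] = 1000 · (1 + 3·0.100000 + (0.100000)²) = 1000 · 1.310000.

So E[X^3] = 1310.000000.


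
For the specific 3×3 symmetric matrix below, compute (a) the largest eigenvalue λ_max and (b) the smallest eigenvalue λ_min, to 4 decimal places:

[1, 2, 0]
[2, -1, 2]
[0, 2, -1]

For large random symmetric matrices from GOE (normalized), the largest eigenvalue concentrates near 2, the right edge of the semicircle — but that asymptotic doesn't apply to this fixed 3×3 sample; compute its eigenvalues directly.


Since M is real symmetric, all three eigenvalues are real; they are the roots of det(λI − M) = λ³ − (tr M) λ² + s λ − det M, where s is the sum of the principal 2×2 minors.
tr M = 1 + (-1) + (-1) = -1.
s = (1·(-1) − 2²) + (1·(-1) − 0²) + ((-1)·(-1) − 2²) = -5 + (-1) + (-3) = -9.
det M (expand along row 1) = 1·(-3) − 2·(-2) + 0·4 = 1.
Characteristic polynomial: λ³ + λ² − 9λ − 1 = 0.
Substitute λ = y + (tr M)/3 = y − 0.333333 to remove the quadratic term: y³ + p·y + q = 0 with p = s − (tr M)²/3 = -9.333333 and q = −2(tr M)³/27 + (tr M)·s/3 − det M = 2.074074.
Three real roots ⇒ use the trigonometric (Viète) form: r = 2√(−p/3) = 3.527668, φ = arccos(3q/(p·r)) = arccos(-0.188982) = 1.760922 rad.
y_k = r·cos(φ/3 − 2πk/3) for k = 0, 1, 2 gives y = 2.937209, 0.223417, -3.160626.
λ_k = y_k − 0.333333 gives λ = 2.6039, -0.1099, -3.4940 (check: the sum is -1.0000 = tr M).

Hence λ_max = 2.6039 and λ_min = -3.4940.


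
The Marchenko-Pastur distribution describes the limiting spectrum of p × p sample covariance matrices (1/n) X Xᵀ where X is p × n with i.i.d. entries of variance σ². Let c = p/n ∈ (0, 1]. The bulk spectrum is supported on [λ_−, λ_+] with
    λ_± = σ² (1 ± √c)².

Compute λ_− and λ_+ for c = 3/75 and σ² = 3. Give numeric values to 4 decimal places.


c = 3/75 = 0.040000; √c = 0.200000.
λ_− = σ² (1 − √c)² = 3 · (1 − 0.200000)² = 3 · (0.800000)² = 1.920000.
λ_+ = σ² (1 + √c)² = 3 · (1 + 0.200000)² = 3 · (1.200000)² = 4.320000.

Rounded to 4 decimal places: λ_− ≈ 1.9200, λ_+ ≈ 4.3200.


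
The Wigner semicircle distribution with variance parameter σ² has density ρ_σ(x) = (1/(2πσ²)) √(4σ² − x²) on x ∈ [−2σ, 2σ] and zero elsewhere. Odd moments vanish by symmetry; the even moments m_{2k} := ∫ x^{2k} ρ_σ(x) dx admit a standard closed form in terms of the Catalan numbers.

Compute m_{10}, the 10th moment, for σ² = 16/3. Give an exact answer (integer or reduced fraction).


By the scaled semicircle moment identity, m_{2k} = σ^{2k} · C_k with k = 5.
C_5 = (1/(k+1)) · C(2k, k) = (1/6) · C(10, 5) = (1/6) · 252 = 42.
σ^{2k} = (σ²)^k = (16/3)^5 = 1048576/243.

Therefore m_{10} = σ^{10} · C_5 = (1048576/243) · 42 = 14680064/81.


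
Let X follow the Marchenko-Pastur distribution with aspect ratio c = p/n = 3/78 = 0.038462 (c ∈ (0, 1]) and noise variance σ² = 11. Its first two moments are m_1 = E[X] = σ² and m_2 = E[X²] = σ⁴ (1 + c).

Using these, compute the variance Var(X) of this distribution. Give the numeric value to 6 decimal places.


m_1 = E[X] = σ² = 11, so m_1² = 121.
m_2 = E[X²] = σ⁴ (1 + c) = 121 · (1 + 0.038462) = 121 · 1.038462 = 125.653846.
(Note m_2 − m_1² simplifies to c · σ⁴ = 0.038462 · 121.)

Var(X) = m_2 − m_1² = 125.653846 − 121 = 4.653846.


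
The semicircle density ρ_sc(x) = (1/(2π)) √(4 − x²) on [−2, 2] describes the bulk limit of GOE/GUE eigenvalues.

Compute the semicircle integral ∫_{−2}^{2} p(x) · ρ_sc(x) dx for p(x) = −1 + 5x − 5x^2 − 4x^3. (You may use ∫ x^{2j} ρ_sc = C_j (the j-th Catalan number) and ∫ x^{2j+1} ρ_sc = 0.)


Write p(x) = Σ a_i x^i, split into monomials and integrate each against ρ_sc separately.
Using ∫ x^{2j} ρ_sc = C_j = (1/(j+1)) C(2j, j) (Catalan numbers) and ∫ x^{2j+1} ρ_sc = 0 (odd monomials vanish by symmetry):
  i = 0 (even): a_0 · C_{0} = -1 · 1 = -1
  i = 1 (odd): ∫ x^1 ρ_sc = 0 (vanishes)
  i = 2 (even): a_2 · C_{1} = -5 · 1 = -5
  i = 3 (odd): ∫ x^3 ρ_sc = 0 (vanishes)

Summing the contributions: ∫_{−2}^{2} p(x) ρ_sc(x) dx = (-1) + (-5) = -6.


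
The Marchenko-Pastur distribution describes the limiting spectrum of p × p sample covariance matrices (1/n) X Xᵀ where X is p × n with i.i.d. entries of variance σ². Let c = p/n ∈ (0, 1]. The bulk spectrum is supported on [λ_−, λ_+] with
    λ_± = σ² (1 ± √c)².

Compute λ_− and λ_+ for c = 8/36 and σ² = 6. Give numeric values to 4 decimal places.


c = 8/36 = 0.222222; √c = 0.471405.
λ_− = σ² (1 − √c)² = 6 · (1 − 0.471405)² = 6 · (0.528595)² = 1.676479.
λ_+ = σ² (1 + √c)² = 6 · (1 + 0.471405)² = 6 · (1.471405)² = 12.990188.

Rounded to 4 decimal places: λ_− ≈ 1.6765, λ_+ ≈ 12.9902.


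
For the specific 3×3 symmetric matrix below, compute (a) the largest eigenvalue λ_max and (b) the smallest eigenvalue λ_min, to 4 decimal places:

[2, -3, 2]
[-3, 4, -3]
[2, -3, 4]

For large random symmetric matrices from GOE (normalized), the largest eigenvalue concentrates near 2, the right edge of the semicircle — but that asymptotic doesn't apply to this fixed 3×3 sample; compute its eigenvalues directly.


Since M is real symmetric, all three eigenvalues are real; they are the roots of det(λI − M) = λ³ − (tr M) λ² + s λ − det M, where s is the sum of the principal 2×2 minors.
tr M = 2 + 4 + 4 = 10.
s = (2·4 − (-3)²) + (2·4 − 2²) + (4·4 − (-3)²) = -1 + 4 + 7 = 10.
det M (expand along row 1) = 2·7 − (-3)·(-6) + 2·1 = -2.
Characteristic polynomial: λ³ − 10λ² + 10λ + 2 = 0.
Substitute λ = y + (tr M)/3 = y + 3.333333 to remove the quadratic term: y³ + p·y + q = 0 with p = s − (tr M)²/3 = -23.333333 and q = −2(tr M)³/27 + (tr M)·s/3 − det M = -38.740741.
Three real roots ⇒ use the trigonometric (Viète) form: r = 2√(−p/3) = 5.577734, φ = arccos(3q/(p·r)) = arccos(0.893007) = 0.466814 rad.
y_k = r·cos(φ/3 − 2πk/3) for k = 0, 1, 2 gives y = 5.510343, -2.006559, -3.503785.
λ_k = y_k + 3.333333 gives λ = 8.8437, 1.3268, -0.1705 (check: the sum is 10.0000 = tr M).

Hence λ_max = 8.8437 and λ_min = -0.1705.


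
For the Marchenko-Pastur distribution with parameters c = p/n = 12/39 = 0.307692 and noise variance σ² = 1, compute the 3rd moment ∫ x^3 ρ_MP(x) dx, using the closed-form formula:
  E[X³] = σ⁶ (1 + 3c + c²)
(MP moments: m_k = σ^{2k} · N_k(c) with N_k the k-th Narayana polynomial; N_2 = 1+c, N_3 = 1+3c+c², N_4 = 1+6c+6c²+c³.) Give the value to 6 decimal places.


E[X³] = σ⁶ (1 + 3c + c²) (third MP moment). With σ² = 1 (so σ⁶ = 1) and c = 12/39 = 0.307692: E[X³] = 1 · (1 + 3·0.307692 + (0.307692)²) = 1 · 2.017751.

So E[X^3] = 2.017751.


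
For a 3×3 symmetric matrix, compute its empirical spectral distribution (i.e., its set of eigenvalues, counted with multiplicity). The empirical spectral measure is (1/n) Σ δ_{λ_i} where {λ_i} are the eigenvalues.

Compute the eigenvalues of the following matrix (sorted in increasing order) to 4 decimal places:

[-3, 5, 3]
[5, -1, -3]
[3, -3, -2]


Since M is real symmetric, all three eigenvalues are real; they are the roots of det(λI − M) = λ³ − (tr M) λ² + s λ − det M, where s is the sum of the principal 2×2 minors.
tr M = -3 + (-1) + (-2) = -6.
s = ((-3)·(-1) − 5²) + ((-3)·(-2) − 3²) + ((-1)·(-2) − (-3)²) = -22 + (-3) + (-7) = -32.
det M (expand along row 1) = (-3)·(-7) − 5·(-1) + 3·(-12) = -10.
Characteristic polynomial: λ³ + 6λ² − 32λ + 10 = 0.
Substitute λ = y + (tr M)/3 = y − 2.000000 to remove the quadratic term: y³ + p·y + q = 0 with p = s − (tr M)²/3 = -44.000000 and q = −2(tr M)³/27 + (tr M)·s/3 − det M = 90.000000.
Three real roots ⇒ use the trigonometric (Viète) form: r = 2√(−p/3) = 7.659417, φ = arccos(3q/(p·r)) = arccos(-0.801153) = 2.500015 rad.
y_k = r·cos(φ/3 − 2πk/3) for k = 0, 1, 2 gives y = 5.150257, 2.334672, -7.484929.
λ_k = y_k − 2.000000 gives λ = 3.1503, 0.3347, -9.4849 (check: the sum is -6.0000 = tr M).

Eigenvalues sorted in increasing order: [-9.4849, 0.3347, 3.1503].


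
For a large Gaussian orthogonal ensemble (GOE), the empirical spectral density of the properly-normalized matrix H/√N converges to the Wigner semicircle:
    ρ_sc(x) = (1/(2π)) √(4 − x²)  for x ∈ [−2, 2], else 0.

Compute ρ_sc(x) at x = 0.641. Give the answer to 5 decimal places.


ρ_sc(x) = (1/(2π)) √(4 − x²). With x = 0.641:
  4 − x² = 4 − (0.641)² = 4 − 0.410881 = 3.589119.
  √(4 − x²) = 1.894497.
  1/(2π) = 0.159155.
  ρ_sc(0.641) = 0.159155 · 1.894497 = 0.301519.

Rounded to 5 decimal places: ρ_sc(0.641) ≈ 0.30152.


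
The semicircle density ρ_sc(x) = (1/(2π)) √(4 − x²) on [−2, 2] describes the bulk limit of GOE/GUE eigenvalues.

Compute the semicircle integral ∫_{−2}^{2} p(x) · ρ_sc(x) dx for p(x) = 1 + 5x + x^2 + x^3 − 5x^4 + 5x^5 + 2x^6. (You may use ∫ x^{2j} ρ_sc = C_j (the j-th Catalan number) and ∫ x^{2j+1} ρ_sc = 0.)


Write p(x) = Σ a_i x^i, split into monomials and integrate each against ρ_sc separately.
Using ∫ x^{2j} ρ_sc = C_j = (1/(j+1)) C(2j, j) (Catalan numbers) and ∫ x^{2j+1} ρ_sc = 0 (odd monomials vanish by symmetry):
  i = 0 (even): a_0 · C_{0} = 1 · 1 = 1
  i = 1 (odd): ∫ x^1 ρ_sc = 0 (vanishes)
  i = 2 (even): a_2 · C_{1} = 1 · 1 = 1
  i = 3 (odd): ∫ x^3 ρ_sc = 0 (vanishes)
  i = 4 (even): a_4 · C_{2} = -5 · 2 = -10
  i = 5 (odd): ∫ x^5 ρ_sc = 0 (vanishes)
  i = 6 (even): a_6 · C_{3} = 2 · 5 = 10

Summing the contributions: ∫_{−2}^{2} p(x) ρ_sc(x) dx = 1 + 1 + (-10) + 10 = 2.
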